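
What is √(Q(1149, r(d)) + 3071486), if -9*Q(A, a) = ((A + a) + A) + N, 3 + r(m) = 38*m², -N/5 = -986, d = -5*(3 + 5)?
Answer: √27575349/3 ≈ 1750.4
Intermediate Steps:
d = -40 (d = -5*8 = -40)
N = 4930 (N = -5*(-986) = 4930)
r(m) = -3 + 38*m²
Q(A, a) = -4930/9 - 2*A/9 - a/9 (Q(A, a) = -(((A + a) + A) + 4930)/9 = -((a + 2*A) + 4930)/9 = -(4930 + a + 2*A)/9 = -4930/9 - 2*A/9 - a/9)
√(Q(1149, r(d)) + 3071486) = √((-4930/9 - 2/9*1149 - (-3 + 38*(-40)²)/9) + 3071486) = √((-4930/9 - 766/3 - (-3 + 38*1600)/9) + 3071486) = √((-4930/9 - 766/3 - (-3 + 60800)/9) + 3071486) = √((-4930/9 - 766/3 - ⅑*60797) + 3071486) = √((-4930/9 - 766/3 - 60797/9) + 3071486) = √(-22675/3 + 3071486) = √(9191783/3) = √27575349/3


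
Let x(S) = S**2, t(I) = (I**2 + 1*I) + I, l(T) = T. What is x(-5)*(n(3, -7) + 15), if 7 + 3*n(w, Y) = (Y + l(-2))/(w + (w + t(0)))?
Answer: 1825/6 ≈ 304.17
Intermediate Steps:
t(I) = I**2 + 2*I (t(I) = (I**2 + I) + I = (I + I**2) + I = I**2 + 2*I)
n(w, Y) = -7/3 + (-2 + Y)/(6*w) (n(w, Y) = -7/3 + ((Y - 2)/(w + (w + 0*(2 + 0))))/3 = -7/3 + ((-2 + Y)/(w + (w + 0*2)))/3 = -7/3 + ((-2 + Y)/(w + (w + 0)))/3 = -7/3 + ((-2 + Y)/(w + w))/3 = -7/3 + ((-2 + Y)/((2*w)))/3 = -7/3 + ((-2 + Y)*(1/(2*w)))/3 = -7/3 + ((-2 + Y)/(2*w))/3 = -7/3 + (-2 + Y)/(6*w))
x(-5)*(n(3, -7) + 15) = (-5)**2*((1/6)*(-2 - 7 - 14*3)/3 + 15) = 25*((1/6)*(1/3)*(-2 - 7 - 42) + 15) = 25*((1/6)*(1/3)*(-51) + 15) = 25*(-17/6 + 15) = 25*(73/6) = 1825/6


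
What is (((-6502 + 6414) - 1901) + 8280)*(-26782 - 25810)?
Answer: -330856272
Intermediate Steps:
(((-6502 + 6414) - 1901) + 8280)*(-26782 - 25810) = ((-88 - 1901) + 8280)*(-52592) = (-1989 + 8280)*(-52592) = 6291*(-52592) = -330856272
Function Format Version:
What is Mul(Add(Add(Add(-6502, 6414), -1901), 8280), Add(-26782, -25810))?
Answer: -330856272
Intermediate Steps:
Mul(Add(Add(Add(-6502, 6414), -1901), 8280), Add(-26782, -25810)) = Mul(Add(Add(-88, -1901), 8280), -52592) = Mul(Add(-1989, 8280), -52592) = Mul(6291, -52592) = -330856272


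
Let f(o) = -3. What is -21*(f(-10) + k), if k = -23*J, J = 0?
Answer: 63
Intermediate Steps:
k = 0 (k = -23*0 = 0)
-21*(f(-10) + k) = -21*(-3 + 0) = -21*(-3) = 63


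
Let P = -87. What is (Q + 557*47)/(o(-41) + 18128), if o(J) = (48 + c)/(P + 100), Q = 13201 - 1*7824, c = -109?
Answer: 410228/235603 ≈ 1.7412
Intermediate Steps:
Q = 5377 (Q = 13201 - 7824 = 5377)
o(J) = -61/13 (o(J) = (48 - 109)/(-87 + 100) = -61/13)
(Q + 557*47)/(o(-41) + 18128) = (5377 + 557*47)/(-61/13 + 18128) = (5377 + 26179)/(235603/13) = 31556*(13/235603) = 410228/235603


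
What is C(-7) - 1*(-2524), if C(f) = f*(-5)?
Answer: 2559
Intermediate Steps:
C(f) = -5*f
C(-7) - 1*(-2524) = -5*(-7) - 1*(-2524) = 35 + 2524 = 2559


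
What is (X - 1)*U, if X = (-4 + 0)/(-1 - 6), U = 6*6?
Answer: -108/7 ≈ -15.429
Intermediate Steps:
U = 36
X = 4/7 (X = -4/(-7) = -4*(-⅐) = 4/7 ≈ 0.57143)
(X - 1)*U = (4/7 - 1)*36 = -3/7*36 = -108/7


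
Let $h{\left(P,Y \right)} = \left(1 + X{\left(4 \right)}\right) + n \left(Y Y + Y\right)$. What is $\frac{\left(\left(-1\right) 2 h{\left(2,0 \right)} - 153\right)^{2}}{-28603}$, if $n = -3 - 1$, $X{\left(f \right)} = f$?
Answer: $- \frac{26569}{28603} \approx -0.92889$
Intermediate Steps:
$n = -4$
$h{\left(P,Y \right)} = 5 - 4 Y - 4 Y^{2}$ ($h{\left(P,Y \right)} = \left(1 + 4\right) - 4 \left(Y Y + Y\right) = 5 - 4 \left(Y^{2} + Y\right) = 5 - 4 \left(Y + Y^{2}\right) = 5 - \left(4 Y + 4 Y^{2}\right) = 5 - 4 Y - 4 Y^{2}$)
$\frac{\left(\left(-1\right) 2 h{\left(2,0 \right)} - 153\right)^{2}}{-28603} = \frac{\left(\left(-1\right) 2 \left(5 - 0 - 4 \cdot 0^{2}\right) - 153\right)^{2}}{-28603} = \left(- 2 \left(5 + 0 - 0\right) - 153\right)^{2} \left(- \frac{1}{28603}\right) = \left(- 2 \left(5 + 0 + 0\right) - 153\right)^{2} \left(- \frac{1}{28603}\right) = \left(\left(-2\right) 5 - 153\right)^{2} \left(- \frac{1}{28603}\right) = \left(-10 - 153\right)^{2} \left(- \frac{1}{28603}\right) = \left(-163\right)^{2} \left(- \frac{1}{28603}\right) = 26569 \left(- \frac{1}{28603}\right) = - \frac{26569}{28603}$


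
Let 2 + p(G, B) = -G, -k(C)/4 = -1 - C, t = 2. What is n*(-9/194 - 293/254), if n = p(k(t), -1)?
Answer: 206948/12319 ≈ 16.799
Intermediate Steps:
k(C) = 4 + 4*C (k(C) = -4*(-1 - C) = 4 + 4*C)
p(G, B) = -2 - G
n = -14 (n = -2 - (4 + 4*2) = -2 - (4 + 8) = -2 - 1*12 = -2 - 12 = -14)
n*(-9/194 - 293/254) = -14*(-9/194 - 293/254) = -14*(-14782/12319) = 206948/12319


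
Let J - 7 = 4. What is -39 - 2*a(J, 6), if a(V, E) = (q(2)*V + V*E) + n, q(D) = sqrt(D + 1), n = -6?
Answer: -159 - 22*sqrt(3) ≈ -197.11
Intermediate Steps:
J = 11 (J = 7 + 4 = 11)
q(D) = sqrt(1 + D)
a(V, E) = -6 + E*V + V*sqrt(3) (a(V, E) = (sqrt(1 + 2)*V + V*E) - 6 = (sqrt(3)*V + E*V) - 6 = (V*sqrt(3) + E*V) - 6 = (E*V + V*sqrt(3)) - 6 = -6 + E*V + V*sqrt(3))
-39 - 2*a(J, 6) = -39 - 2*(-6 + 6*11 + 11*sqrt(3)) = -39 - 2*(-6 + 66 + 11*sqrt(3)) = -39 - 2*(60 + 11*sqrt(3)) = -39 + (-120 - 22*sqrt(3)) = -159 - 22*sqrt(3)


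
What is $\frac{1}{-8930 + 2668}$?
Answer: $- \frac{1}{6262} \approx -0.00015969$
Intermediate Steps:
$\frac{1}{-8930 + 2668} = \frac{1}{-6262} = - \frac{1}{6262}$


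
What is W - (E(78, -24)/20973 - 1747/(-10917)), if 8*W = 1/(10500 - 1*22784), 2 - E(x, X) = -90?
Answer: -1233199764427/7500192449184 ≈ -0.16442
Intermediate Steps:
E(x, X) = 92 (E(x, X) = 2 - 1*(-90) = 2 + 90 = 92)
W = -1/98272 (W = 1/(8*(10500 - 1*22784)) = 1/(8*(10500 - 22784)) = (⅛)/(-12284) = (⅛)*(-1/12284) = -1/98272 ≈ -1.0176e-5)
W - (E(78, -24)/20973 - 1747/(-10917)) = -1/98272 - (92/20973 - 1747/(-10917)) = -1/98272 - (92*(1/20973) - 1747*(-1/10917)) = -1/98272 - (92/20973 + 1747/10917) = -1/98272 - 1*12548065/76320747 = -1/98272 - 12548065/76320747 = -1233199764427/7500192449184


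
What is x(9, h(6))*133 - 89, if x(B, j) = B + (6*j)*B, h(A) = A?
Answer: 44200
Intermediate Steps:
x(B, j) = B + 6*B*j
x(9, h(6))*133 - 89 = (9*(1 + 6*6))*133 - 89 = (9*(1 + 36))*133 - 89 = (9*37)*133 - 89 = 333*133 - 89 = 44289 - 89 = 44200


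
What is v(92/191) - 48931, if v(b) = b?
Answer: -9345729/191 ≈ -48931.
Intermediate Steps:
v(92/191) - 48931 = 92/191 - 48931 = -9345729/191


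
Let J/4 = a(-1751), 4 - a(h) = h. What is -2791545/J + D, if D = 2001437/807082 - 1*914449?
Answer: -172774898563877/188857188 ≈ -9.1484e+5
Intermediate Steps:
a(h) = 4 - h
J = 7020 (J = 4*(4 - 1*(-1751)) = 4*(4 + 1751) = 4*1755 = 7020)
D = -738033326381/807082 (D = 2001437*(1/807082) - 914449 = 2001437/807082 - 914449 = -738033326381/807082 ≈ -9.1445e+5)
-2791545/J + D = -2791545/7020 - 738033326381/807082 = -2791545*1/7020 - 738033326381/807082 = -186103/468 - 738033326381/807082 = -172774898563877/188857188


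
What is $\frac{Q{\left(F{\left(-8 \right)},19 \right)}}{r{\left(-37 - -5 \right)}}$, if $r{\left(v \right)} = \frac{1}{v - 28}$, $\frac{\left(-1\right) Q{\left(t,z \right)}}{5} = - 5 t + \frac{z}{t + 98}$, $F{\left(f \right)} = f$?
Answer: $\frac{36190}{3} \approx 12063.0$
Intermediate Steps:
$Q{\left(t,z \right)} = 25 t - \frac{5 z}{98 + t}$ ($Q{\left(t,z \right)} = - 5 \left(- 5 t + \frac{z}{t + 98}\right) = - 5 \left(- 5 t + \frac{z}{98 + t}\right) = 25 t - \frac{5 z}{98 + t}$)
$r{\left(v \right)} = \frac{1}{-28 + v}$
$\frac{Q{\left(F{\left(-8 \right)},19 \right)}}{r{\left(-37 - -5 \right)}} = \frac{5 \frac{1}{98 - 8} \left(\left(-1\right) 19 + 5 \left(-8\right)^{2} + 490 \left(-8\right)\right)}{\frac{1}{-28 - 32}} = \frac{5 \cdot \frac{1}{90} \left(-19 + 5 \cdot 64 - 3920\right)}{\frac{1}{-28 + \left(-37 + 5\right)}} = \frac{5 \cdot \frac{1}{90} \left(-19 + 320 - 3920\right)}{\frac{1}{-28 - 32}} = \frac{5 \cdot \frac{1}{90} \left(-3619\right)}{\frac{1}{-60}} = - \frac{3619}{18 \left(- \frac{1}{60}\right)} = \left(- \frac{3619}{18}\right) \left(-60\right) = \frac{36190}{3}$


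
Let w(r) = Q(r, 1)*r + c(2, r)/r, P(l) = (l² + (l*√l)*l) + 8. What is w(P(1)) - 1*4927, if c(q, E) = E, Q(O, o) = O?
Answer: -4826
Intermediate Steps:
P(l) = 8 + l² + l^(5/2) (P(l) = (l² + l^(3/2)*l) + 8 = (l² + l^(5/2)) + 8 = 8 + l² + l^(5/2))
w(r) = 1 + r² (w(r) = r*r + r/r = r² + 1 = 1 + r²)
w(P(1)) - 1*4927 = (1 + (8 + 1² + 1^(5/2))²) - 1*4927 = (1 + (8 + 1 + 1)²) - 4927 = (1 + 10²) - 4927 = (1 + 100) - 4927 = 101 - 4927 = -4826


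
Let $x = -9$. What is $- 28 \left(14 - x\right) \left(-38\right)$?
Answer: $24472$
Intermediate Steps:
$- 28 \left(14 - x\right) \left(-38\right) = - 28 \left(14 - -9\right) \left(-38\right) = - 28 \left(14 + 9\right) \left(-38\right) = \left(-28\right) 23 \left(-38\right) = \left(-644\right) \left(-38\right) = 24472$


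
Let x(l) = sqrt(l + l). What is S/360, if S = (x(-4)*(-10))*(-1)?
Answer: I*sqrt(2)/18 ≈ 0.078567*I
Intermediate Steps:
x(l) = sqrt(2)*sqrt(l) (x(l) = sqrt(2*l) = sqrt(2)*sqrt(l))
S = 20*I*sqrt(2) (S = ((sqrt(2)*sqrt(-4))*(-10))*(-1) = ((sqrt(2)*(2*I))*(-10))*(-1) = ((2*I*sqrt(2))*(-10))*(-1) = -20*I*sqrt(2)*(-1) = 20*I*sqrt(2) ≈ 28.284*I)
S/360 = (20*I*sqrt(2))/360 = (20*I*sqrt(2))*(1/360) = I*sqrt(2)/18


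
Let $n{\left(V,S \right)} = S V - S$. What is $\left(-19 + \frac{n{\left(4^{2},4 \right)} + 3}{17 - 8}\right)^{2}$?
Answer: $144$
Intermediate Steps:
$n{\left(V,S \right)} = - S + S V$
$\left(-19 + \frac{n{\left(4^{2},4 \right)} + 3}{17 - 8}\right)^{2} = \left(-19 + \frac{4 \left(-1 + 4^{2}\right) + 3}{17 - 8}\right)^{2} = \left(-19 + \frac{4 \left(-1 + 16\right) + 3}{9}\right)^{2} = \left(-19 + \left(4 \cdot 15 + 3\right) \frac{1}{9}\right)^{2} = \left(-19 + \left(60 + 3\right) \frac{1}{9}\right)^{2} = \left(-19 + 63 \cdot \frac{1}{9}\right)^{2} = \left(-19 + 7\right)^{2} = \left(-12\right)^{2} = 144$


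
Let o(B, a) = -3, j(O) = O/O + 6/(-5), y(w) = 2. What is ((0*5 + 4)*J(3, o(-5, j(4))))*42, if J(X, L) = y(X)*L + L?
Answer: -1512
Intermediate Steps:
j(O) = -⅕ (j(O) = 1 + 6*(-⅕) = 1 - 6/5 = -⅕)
J(X, L) = 3*L (J(X, L) = 2*L + L = 3*L)
((0*5 + 4)*J(3, o(-5, j(4))))*42 = ((0*5 + 4)*(3*(-3)))*42 = ((0 + 4)*(-9))*42 = (4*(-9))*42 = -36*42 = -1512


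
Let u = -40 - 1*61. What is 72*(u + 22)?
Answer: -5688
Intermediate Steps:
u = -101 (u = -40 - 61 = -101)
72*(u + 22) = 72*(-101 + 22) = 72*(-79) = -5688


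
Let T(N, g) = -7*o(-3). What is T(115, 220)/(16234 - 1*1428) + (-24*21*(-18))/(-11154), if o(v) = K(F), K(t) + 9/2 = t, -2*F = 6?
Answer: -4052559/5004428 ≈ -0.80979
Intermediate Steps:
F = -3 (F = -½*6 = -3)
K(t) = -9/2 + t
o(v) = -15/2 (o(v) = -9/2 - 3 = -15/2)
T(N, g) = 105/2 (T(N, g) = -7*(-15/2) = 105/2)
T(115, 220)/(16234 - 1*1428) + (-24*21*(-18))/(-11154) = 105/(2*(16234 - 1*1428)) + (-24*21*(-18))/(-11154) = 105/(2*(16234 - 1428)) - 504*(-18)*(-1/11154) = (105/2)/14806 + 9072*(-1/11154) = (105/2)*(1/14806) - 1512/1859 = 105/29612 - 1512/1859 = -4052559/5004428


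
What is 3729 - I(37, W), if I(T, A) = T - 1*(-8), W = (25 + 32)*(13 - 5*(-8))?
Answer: 3684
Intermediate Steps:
W = 3021 (W = 57*(13 + 40) = 57*53 = 3021)
I(T, A) = 8 + T (I(T, A) = T + 8 = 8 + T)
3729 - I(37, W) = 3729 - (8 + 37) = 3729 - 1*45 = 3729 - 45 = 3684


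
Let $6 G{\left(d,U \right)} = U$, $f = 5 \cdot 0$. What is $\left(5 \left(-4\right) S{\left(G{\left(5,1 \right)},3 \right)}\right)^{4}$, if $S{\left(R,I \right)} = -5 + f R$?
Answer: $100000000$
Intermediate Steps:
$f = 0$
$G{\left(d,U \right)} = \frac{U}{6}$
$S{\left(R,I \right)} = -5$ ($S{\left(R,I \right)} = -5 + 0 R = -5 + 0 = -5$)
$\left(5 \left(-4\right) S{\left(G{\left(5,1 \right)},3 \right)}\right)^{4} = \left(5 \left(-4\right) \left(-5\right)\right)^{4} = \left(\left(-20\right) \left(-5\right)\right)^{4} = 100^{4} = 100000000$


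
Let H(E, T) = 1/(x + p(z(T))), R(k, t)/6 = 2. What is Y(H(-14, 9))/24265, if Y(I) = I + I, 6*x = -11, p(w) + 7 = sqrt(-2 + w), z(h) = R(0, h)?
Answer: -636/59424985 - 72*sqrt(10)/59424985 ≈ -1.4534e-5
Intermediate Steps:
R(k, t) = 12 (R(k, t) = 6*2 = 12)
z(h) = 12
p(w) = -7 + sqrt(-2 + w)
x = -11/6 (x = (1/6)*(-11) = -11/6 ≈ -1.8333)
H(E, T) = 1/(-53/6 + sqrt(10)) (H(E, T) = 1/(-11/6 + (-7 + sqrt(-2 + 12))) = 1/(-11/6 + (-7 + sqrt(10))) = 1/(-53/6 + sqrt(10)))
Y(I) = 2*I
Y(H(-14, 9))/24265 = (2*(-318/2449 - 36*sqrt(10)/2449))/24265 = (-636/2449 - 72*sqrt(10)/2449)*(1/24265) = -636/59424985 - 72*sqrt(10)/59424985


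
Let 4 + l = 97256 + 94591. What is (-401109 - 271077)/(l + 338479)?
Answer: -112031/88387 ≈ -1.2675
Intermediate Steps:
l = 191843 (l = -4 + (97256 + 94591) = -4 + 191847 = 191843)
(-401109 - 271077)/(l + 338479) = (-401109 - 271077)/(191843 + 338479) = -672186/530322 = -672186*1/530322 = -112031/88387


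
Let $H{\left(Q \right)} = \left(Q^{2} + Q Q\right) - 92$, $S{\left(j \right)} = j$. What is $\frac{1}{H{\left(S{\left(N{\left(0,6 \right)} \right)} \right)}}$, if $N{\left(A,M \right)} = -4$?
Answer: $- \frac{1}{60} \approx -0.016667$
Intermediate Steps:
$H{\left(Q \right)} = -92 + 2 Q^{2}$ ($H{\left(Q \right)} = \left(Q^{2} + Q^{2}\right) - 92 = 2 Q^{2} - 92 = -92 + 2 Q^{2}$)
$\frac{1}{H{\left(S{\left(N{\left(0,6 \right)} \right)} \right)}} = \frac{1}{-92 + 2 \left(-4\right)^{2}} = \frac{1}{-92 + 2 \cdot 16} = \frac{1}{-92 + 32} = \frac{1}{-60} = - \frac{1}{60}$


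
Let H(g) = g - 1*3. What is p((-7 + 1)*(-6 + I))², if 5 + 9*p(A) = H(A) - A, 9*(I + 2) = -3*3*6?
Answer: 64/81 ≈ 0.79012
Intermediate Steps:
I = -8 (I = -2 + (-3*3*6)/9 = -2 + (-9*6)/9 = -2 + (⅑)*(-54) = -2 - 6 = -8)
H(g) = -3 + g (H(g) = g - 3 = -3 + g)
p(A) = -8/9 (p(A) = -5/9 + ((-3 + A) - A)/9 = -5/9 + (⅑)*(-3) = -5/9 - ⅓ = -8/9)
p((-7 + 1)*(-6 + I))² = (-8/9)² = 64/81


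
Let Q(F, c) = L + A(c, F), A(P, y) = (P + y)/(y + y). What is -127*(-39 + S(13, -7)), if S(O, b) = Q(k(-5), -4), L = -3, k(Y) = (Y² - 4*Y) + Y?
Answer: 105537/20 ≈ 5276.9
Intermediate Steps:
k(Y) = Y² - 3*Y
A(P, y) = (P + y)/(2*y) (A(P, y) = (P + y)/((2*y)) = (P + y)*(1/(2*y)) = (P + y)/(2*y))
Q(F, c) = -3 + (F + c)/(2*F) (Q(F, c) = -3 + (c + F)/(2*F) = -3 + (F + c)/(2*F))
S(O, b) = -51/20 (S(O, b) = (-4 - (-25)*(-3 - 5))/(2*((-5*(-3 - 5)))) = (-4 - (-25)*(-8))/(2*((-5*(-8)))) = (½)*(-4 - 5*40)/40 = (½)*(1/40)*(-4 - 200) = (½)*(1/40)*(-204) = -51/20)
-127*(-39 + S(13, -7)) = -127*(-39 - 51/20) = -127*(-831/20) = 105537/20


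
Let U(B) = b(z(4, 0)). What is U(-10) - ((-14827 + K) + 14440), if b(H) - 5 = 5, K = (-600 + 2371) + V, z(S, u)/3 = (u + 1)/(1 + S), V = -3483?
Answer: 2109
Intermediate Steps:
z(S, u) = 3*(1 + u)/(1 + S) (z(S, u) = 3*((u + 1)/(1 + S)) = 3*((1 + u)/(1 + S)) = 3*(1 + u)/(1 + S))
K = -1712 (K = (-600 + 2371) - 3483 = 1771 - 3483 = -1712)
b(H) = 10 (b(H) = 5 + 5 = 10)
U(B) = 10
U(-10) - ((-14827 + K) + 14440) = 10 - ((-14827 - 1712) + 14440) = 10 - (-16539 + 14440) = 10 - 1*(-2099) = 10 + 2099 = 2109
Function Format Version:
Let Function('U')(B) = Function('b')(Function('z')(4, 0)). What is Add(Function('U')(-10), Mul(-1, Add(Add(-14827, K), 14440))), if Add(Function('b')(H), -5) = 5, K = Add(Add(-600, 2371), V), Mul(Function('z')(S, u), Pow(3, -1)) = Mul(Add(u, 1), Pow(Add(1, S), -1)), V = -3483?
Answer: 2109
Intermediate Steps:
Function('z')(S, u) = Mul(3, Pow(Add(1, S), -1), Add(1, u)) (Function('z')(S, u) = Mul(3, Mul(Add(u, 1), Pow(Add(1, S), -1))) = Mul(3, Mul(Add(1, u), Pow(Add(1, S), -1))) = Mul(3, Mul(Pow(Add(1, S), -1), Add(1, u))) = Mul(3, Pow(Add(1, S), -1), Add(1, u)))
K = -1712 (K = Add(Add(-600, 2371), -3483) = Add(1771, -3483) = -1712)
Function('b')(H) = 10 (Function('b')(H) = Add(5, 5) = 10)
Function('U')(B) = 10
Add(Function('U')(-10), Mul(-1, Add(Add(-14827, K), 14440))) = Add(10, Mul(-1, Add(Add(-14827, -1712), 14440))) = Add(10, Mul(-1, Add(-16539, 14440))) = Add(10, Mul(-1, -2099)) = Add(10, 2099) = 2109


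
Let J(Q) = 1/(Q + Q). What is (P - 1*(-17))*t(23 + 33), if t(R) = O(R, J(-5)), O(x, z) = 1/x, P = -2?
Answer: 15/56 ≈ 0.26786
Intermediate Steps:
J(Q) = 1/(2*Q)
t(R) = 1/R
(P - 1*(-17))*t(23 + 33) = (-2 - 1*(-17))/(23 + 33) = (-2 + 17)/56 = 15*(1/56) = 15/56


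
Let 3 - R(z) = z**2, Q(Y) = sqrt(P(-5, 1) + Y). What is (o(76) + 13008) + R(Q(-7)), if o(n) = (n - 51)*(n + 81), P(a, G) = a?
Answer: 16948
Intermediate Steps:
Q(Y) = sqrt(-5 + Y)
R(z) = 3 - z**2
o(n) = (-51 + n)*(81 + n)
(o(76) + 13008) + R(Q(-7)) = ((-4131 + 76**2 + 30*76) + 13008) + (3 - (sqrt(-5 - 7))**2) = ((-4131 + 5776 + 2280) + 13008) + (3 - (sqrt(-12))**2) = (3925 + 13008) + (3 - (2*I*sqrt(3))**2) = 16933 + (3 - 1*(-12)) = 16933 + (3 + 12) = 16933 + 15 = 16948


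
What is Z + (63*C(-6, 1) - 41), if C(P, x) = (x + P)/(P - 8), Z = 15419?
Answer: 30801/2 ≈ 15401.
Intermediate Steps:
C(P, x) = (P + x)/(-8 + P)
Z + (63*C(-6, 1) - 41) = 15419 + (63*((-6 + 1)/(-8 - 6)) - 41) = 15419 + (63*(-5/(-14)) - 41) = 15419 + (63*(-1/14*(-5)) - 41) = 15419 + (63*(5/14) - 41) = 15419 + (45/2 - 41) = 15419 - 37/2 = 30801/2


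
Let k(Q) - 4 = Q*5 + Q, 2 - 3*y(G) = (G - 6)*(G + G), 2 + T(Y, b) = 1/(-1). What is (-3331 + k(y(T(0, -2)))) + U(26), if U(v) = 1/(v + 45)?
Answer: -243600/71 ≈ -3431.0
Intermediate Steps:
U(v) = 1/(45 + v)
T(Y, b) = -3 (T(Y, b) = -2 + 1/(-1) = -2 - 1 = -3)
y(G) = 2/3 - 2*G*(-6 + G)/3 (y(G) = 2/3 - (G - 6)*(G + G)/3 = 2/3 - (-6 + G)*2*G/3 = 2/3 - 2*G*(-6 + G)/3)
k(Q) = 4 + 6*Q (k(Q) = 4 + (Q*5 + Q) = 4 + (5*Q + Q) = 4 + 6*Q)
(-3331 + k(y(T(0, -2)))) + U(26) = (-3331 + (4 + 6*(2/3 + 4*(-3) - 2/3*(-3)**2))) + 1/(45 + 26) = (-3331 + (4 + 6*(2/3 - 12 - 2/3*9))) + 1/71 = (-3331 + (4 + 6*(2/3 - 12 - 6))) + 1/71 = (-3331 + (4 + 6*(-52/3))) + 1/71 = (-3331 + (4 - 104)) + 1/71 = (-3331 - 100) + 1/71 = -3431 + 1/71 = -243600/71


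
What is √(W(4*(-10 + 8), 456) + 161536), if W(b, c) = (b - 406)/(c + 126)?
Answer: √1519885531/97 ≈ 401.91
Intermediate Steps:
W(b, c) = (-406 + b)/(126 + c)
√(W(4*(-10 + 8), 456) + 161536) = √((-406 + 4*(-10 + 8))/(126 + 456) + 161536) = √((-406 + 4*(-2))/582 + 161536) = √((-406 - 8)/582 + 161536) = √((1/582)*(-414) + 161536) = √(-69/97 + 161536) = √(15668923/97) = √1519885531/97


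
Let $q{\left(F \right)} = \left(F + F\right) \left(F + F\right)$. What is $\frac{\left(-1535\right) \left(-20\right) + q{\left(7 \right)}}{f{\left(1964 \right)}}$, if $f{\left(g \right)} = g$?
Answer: $\frac{7724}{491} \approx 15.731$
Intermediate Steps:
$q{\left(F \right)} = 4 F^{2}$ ($q{\left(F \right)} = 2 F 2 F = 4 F^{2}$)
$\frac{\left(-1535\right) \left(-20\right) + q{\left(7 \right)}}{f{\left(1964 \right)}} = \frac{\left(-1535\right) \left(-20\right) + 4 \cdot 7^{2}}{1964} = \left(30700 + 4 \cdot 49\right) \frac{1}{1964} = \left(30700 + 196\right) \frac{1}{1964} = 30896 \cdot \frac{1}{1964} = \frac{7724}{491}$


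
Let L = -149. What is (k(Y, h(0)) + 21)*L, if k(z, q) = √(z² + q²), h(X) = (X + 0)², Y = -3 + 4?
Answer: -3278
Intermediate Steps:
Y = 1
h(X) = X²
k(z, q) = √(q² + z²)
(k(Y, h(0)) + 21)*L = (√((0²)² + 1²) + 21)*(-149) = (√(0² + 1) + 21)*(-149) = (√(0 + 1) + 21)*(-149) = (√1 + 21)*(-149) = (1 + 21)*(-149) = 22*(-149) = -3278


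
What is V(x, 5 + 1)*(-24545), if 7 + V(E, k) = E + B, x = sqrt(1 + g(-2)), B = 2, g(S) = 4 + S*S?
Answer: 49090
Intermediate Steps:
g(S) = 4 + S**2
x = 3 (x = sqrt(1 + (4 + (-2)**2)) = sqrt(1 + (4 + 4)) = sqrt(1 + 8) = sqrt(9) = 3)
V(E, k) = -5 + E (V(E, k) = -7 + (E + 2) = -7 + (2 + E) = -5 + E)
V(x, 5 + 1)*(-24545) = (-5 + 3)*(-24545) = -2*(-24545) = 49090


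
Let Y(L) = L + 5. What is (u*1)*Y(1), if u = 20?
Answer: 120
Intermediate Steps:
Y(L) = 5 + L
(u*1)*Y(1) = (20*1)*(5 + 1) = 20*6 = 120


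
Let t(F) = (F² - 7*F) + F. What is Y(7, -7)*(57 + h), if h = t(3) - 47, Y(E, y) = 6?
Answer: 6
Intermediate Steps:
t(F) = F² - 6*F
h = -56 (h = 3*(-6 + 3) - 47 = 3*(-3) - 47 = -9 - 47 = -56)
Y(7, -7)*(57 + h) = 6*(57 - 56) = 6*1 = 6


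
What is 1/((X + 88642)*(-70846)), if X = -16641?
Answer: -1/5100982846 ≈ -1.9604e-10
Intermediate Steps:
1/((X + 88642)*(-70846)) = 1/((-16641 + 88642)*(-70846)) = -1/70846/72001 = (1/72001)*(-1/70846) = -1/5100982846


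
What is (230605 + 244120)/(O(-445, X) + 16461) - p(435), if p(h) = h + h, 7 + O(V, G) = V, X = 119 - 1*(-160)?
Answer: -13453105/16009 ≈ -840.35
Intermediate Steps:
X = 279 (X = 119 + 160 = 279)
O(V, G) = -7 + V
p(h) = 2*h
(230605 + 244120)/(O(-445, X) + 16461) - p(435) = (230605 + 244120)/((-7 - 445) + 16461) - 2*435 = 474725/(-452 + 16461) - 1*870 = 474725/16009 - 870 = -13453105/16009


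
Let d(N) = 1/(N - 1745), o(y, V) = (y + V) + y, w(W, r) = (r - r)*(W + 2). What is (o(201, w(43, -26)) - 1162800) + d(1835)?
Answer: -104615819/90 ≈ -1.1624e+6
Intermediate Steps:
w(W, r) = 0 (w(W, r) = 0*(2 + W) = 0)
o(y, V) = V + 2*y (o(y, V) = (V + y) + y = V + 2*y)
d(N) = 1/(-1745 + N)
(o(201, w(43, -26)) - 1162800) + d(1835) = ((0 + 2*201) - 1162800) + 1/(-1745 + 1835) = ((0 + 402) - 1162800) + 1/90 = (402 - 1162800) + 1/90 = -1162398 + 1/90 = -104615819/90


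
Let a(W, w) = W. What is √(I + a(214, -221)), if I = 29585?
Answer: 3*√3311 ≈ 172.62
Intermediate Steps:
√(I + a(214, -221)) = √(29585 + 214) = √29799 = 3*√3311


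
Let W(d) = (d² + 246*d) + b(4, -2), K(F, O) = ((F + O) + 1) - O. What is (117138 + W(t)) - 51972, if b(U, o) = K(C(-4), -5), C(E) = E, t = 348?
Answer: 271875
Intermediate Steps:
K(F, O) = 1 + F (K(F, O) = (1 + F + O) - O = 1 + F)
b(U, o) = -3 (b(U, o) = 1 - 4 = -3)
W(d) = -3 + d² + 246*d (W(d) = (d² + 246*d) - 3 = -3 + d² + 246*d)
(117138 + W(t)) - 51972 = (117138 + (-3 + 348² + 246*348)) - 51972 = (117138 + (-3 + 121104 + 85608)) - 51972 = (117138 + 206709) - 51972 = 323847 - 51972 = 271875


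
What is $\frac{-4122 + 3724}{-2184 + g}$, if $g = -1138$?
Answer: $\frac{199}{1661} \approx 0.11981$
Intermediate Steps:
$\frac{-4122 + 3724}{-2184 + g} = \frac{-4122 + 3724}{-2184 - 1138} = - \frac{398}{-3322} = \left(-398\right) \left(- \frac{1}{3322}\right) = \frac{199}{1661}$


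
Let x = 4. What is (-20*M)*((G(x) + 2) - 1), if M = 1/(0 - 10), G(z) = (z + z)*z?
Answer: 66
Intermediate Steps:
G(z) = 2*z² (G(z) = (2*z)*z = 2*z²)
M = -⅒ (M = 1/(-10) = -⅒ ≈ -0.10000)
(-20*M)*((G(x) + 2) - 1) = (-20*(-⅒))*((2*4² + 2) - 1) = 2*((2*16 + 2) - 1) = 2*((32 + 2) - 1) = 2*(34 - 1) = 2*33 = 66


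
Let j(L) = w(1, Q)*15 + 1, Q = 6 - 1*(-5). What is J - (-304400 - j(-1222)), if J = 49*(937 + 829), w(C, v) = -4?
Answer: 390875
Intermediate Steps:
Q = 11 (Q = 6 + 5 = 11)
j(L) = -59 (j(L) = -4*15 + 1 = -60 + 1 = -59)
J = 86534 (J = 49*1766 = 86534)
J - (-304400 - j(-1222)) = 86534 - (-304400 - 1*(-59)) = 86534 - (-304400 + 59) = 86534 - 1*(-304341) = 86534 + 304341 = 390875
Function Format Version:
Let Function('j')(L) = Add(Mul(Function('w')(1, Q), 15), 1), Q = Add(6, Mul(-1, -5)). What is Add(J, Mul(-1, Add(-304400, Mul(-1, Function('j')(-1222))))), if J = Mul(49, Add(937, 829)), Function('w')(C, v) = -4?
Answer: 390875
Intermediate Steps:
Q = 11 (Q = Add(6, 5) = 11)
Function('j')(L) = -59 (Function('j')(L) = Add(Mul(-4, 15), 1) = Add(-60, 1) = -59)
J = 86534 (J = Mul(49, 1766) = 86534)
Add(J, Mul(-1, Add(-304400, Mul(-1, Function('j')(-1222))))) = Add(86534, Mul(-1, Add(-304400, Mul(-1, -59)))) = Add(86534, Mul(-1, Add(-304400, 59))) = Add(86534, Mul(-1, -304341)) = Add(86534, 304341) = 390875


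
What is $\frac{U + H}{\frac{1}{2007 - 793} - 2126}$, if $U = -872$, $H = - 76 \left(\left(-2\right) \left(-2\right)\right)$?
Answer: $\frac{67984}{122903} \approx 0.55315$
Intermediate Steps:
$H = -304$ ($H = \left(-76\right) 4 = -304$)
$\frac{U + H}{\frac{1}{2007 - 793} - 2126} = \frac{-872 - 304}{\frac{1}{2007 - 793} - 2126} = - \frac{1176}{\frac{1}{1214} - 2126} = - \frac{1176}{- \frac{2580963}{1214}} = \left(-1176\right) \left(- \frac{1214}{2580963}\right) = \frac{67984}{122903}$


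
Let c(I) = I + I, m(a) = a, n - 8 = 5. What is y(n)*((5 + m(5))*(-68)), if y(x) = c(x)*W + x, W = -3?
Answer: 44200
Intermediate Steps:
n = 13 (n = 8 + 5 = 13)
c(I) = 2*I
y(x) = -5*x (y(x) = (2*x)*(-3) + x = -6*x + x = -5*x)
y(n)*((5 + m(5))*(-68)) = (-5*13)*((5 + 5)*(-68)) = -650*(-68) = -65*(-680) = 44200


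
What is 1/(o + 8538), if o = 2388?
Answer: 1/10926 ≈ 9.1525e-5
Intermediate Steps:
1/(o + 8538) = 1/(2388 + 8538) = 1/10926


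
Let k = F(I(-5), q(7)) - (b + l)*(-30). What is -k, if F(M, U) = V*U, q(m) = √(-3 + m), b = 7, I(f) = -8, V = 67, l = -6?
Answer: -164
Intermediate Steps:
F(M, U) = 67*U
k = 164 (k = 67*√(-3 + 7) - (7 - 6)*(-30) = 67*√4 - (-30) = 67*2 - 1*(-30) = 134 + 30 = 164)
-k = -1*164 = -164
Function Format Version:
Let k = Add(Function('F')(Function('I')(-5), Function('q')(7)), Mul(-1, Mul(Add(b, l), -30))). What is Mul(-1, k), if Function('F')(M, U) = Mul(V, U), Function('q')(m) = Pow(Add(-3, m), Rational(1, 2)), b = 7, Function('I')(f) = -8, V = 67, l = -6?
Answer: -164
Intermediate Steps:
Function('F')(M, U) = Mul(67, U)
k = 164 (k = Add(Mul(67, Pow(Add(-3, 7), Rational(1, 2))), Mul(-1, Mul(Add(7, -6), -30))) = Add(Mul(67, Pow(4, Rational(1, 2))), Mul(-1, Mul(1, -30))) = Add(Mul(67, 2), Mul(-1, -30)) = Add(134, 30) = 164)
Mul(-1, k) = Mul(-1, 164) = -164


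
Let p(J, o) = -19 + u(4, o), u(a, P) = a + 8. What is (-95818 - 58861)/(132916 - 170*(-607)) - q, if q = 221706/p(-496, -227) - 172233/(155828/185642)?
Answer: 7625132933083567/32192935047 ≈ 2.3686e+5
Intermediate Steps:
u(a, P) = 8 + a
p(J, o) = -7 (p(J, o) = -19 + (8 + 4) = -19 + 12 = -7)
q = -129181876335/545398 (q = 221706/(-7) - 172233/(155828/185642) = 221706*(-⅐) - 172233/(155828*(1/185642)) = -221706/7 - 172233/77914/92821 = -221706/7 - 172233*92821/77914 = -221706/7 - 15986839293/77914 = -129181876335/545398 ≈ -2.3686e+5)
(-95818 - 58861)/(132916 - 170*(-607)) - q = (-95818 - 58861)/(132916 - 170*(-607)) - 1*(-129181876335/545398) = -154679/(132916 + 103190) + 129181876335/545398 = -154679/236106 + 129181876335/545398 = 7625132933083567/32192935047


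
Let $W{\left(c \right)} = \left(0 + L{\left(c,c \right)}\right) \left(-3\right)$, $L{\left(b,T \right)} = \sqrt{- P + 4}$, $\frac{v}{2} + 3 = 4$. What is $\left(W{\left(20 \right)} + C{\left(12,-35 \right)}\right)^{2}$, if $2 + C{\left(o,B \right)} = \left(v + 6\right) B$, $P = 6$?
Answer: $79506 + 1692 i \sqrt{2} \approx 79506.0 + 2392.8 i$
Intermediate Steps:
$v = 2$ ($v = -6 + 2 \cdot 4 = -6 + 8 = 2$)
$C{\left(o,B \right)} = -2 + 8 B$ ($C{\left(o,B \right)} = -2 + \left(2 + 6\right) B = -2 + 8 B$)
$L{\left(b,T \right)} = i \sqrt{2}$ ($L{\left(b,T \right)} = \sqrt{\left(-1\right) 6 + 4} = \sqrt{-6 + 4} = \sqrt{-2} = i \sqrt{2}$)
$W{\left(c \right)} = - 3 i \sqrt{2}$ ($W{\left(c \right)} = \left(0 + i \sqrt{2}\right) \left(-3\right) = i \sqrt{2} \left(-3\right) = - 3 i \sqrt{2}$)
$\left(W{\left(20 \right)} + C{\left(12,-35 \right)}\right)^{2} = \left(- 3 i \sqrt{2} + \left(-2 + 8 \left(-35\right)\right)\right)^{2} = \left(- 3 i \sqrt{2} - 282\right)^{2} = \left(-282 - 3 i \sqrt{2}\right)^{2}$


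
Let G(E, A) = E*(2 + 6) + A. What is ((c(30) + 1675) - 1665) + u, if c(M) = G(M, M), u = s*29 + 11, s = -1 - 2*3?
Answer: 88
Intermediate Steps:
s = -7 (s = -1 - 6 = -7)
u = -192 (u = -7*29 + 11 = -203 + 11 = -192)
G(E, A) = A + 8*E (G(E, A) = E*8 + A = 8*E + A = A + 8*E)
c(M) = 9*M (c(M) = M + 8*M = 9*M)
((c(30) + 1675) - 1665) + u = ((9*30 + 1675) - 1665) - 192 = ((270 + 1675) - 1665) - 192 = (1945 - 1665) - 192 = 280 - 192 = 88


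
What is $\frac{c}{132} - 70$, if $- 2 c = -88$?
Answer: $- \frac{209}{3} \approx -69.667$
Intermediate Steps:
$c = 44$ ($c = \left(- \frac{1}{2}\right) \left(-88\right) = 44$)
$\frac{c}{132} - 70 = \frac{44}{132} - 70 = 44 \cdot \frac{1}{132} - 70 = \frac{1}{3} - 70 = - \frac{209}{3}$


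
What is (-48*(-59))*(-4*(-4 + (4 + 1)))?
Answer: -11328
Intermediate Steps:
(-48*(-59))*(-4*(-4 + (4 + 1))) = 2832*(-4*(-4 + 5)) = 2832*(-4*1) = 2832*(-4) = -11328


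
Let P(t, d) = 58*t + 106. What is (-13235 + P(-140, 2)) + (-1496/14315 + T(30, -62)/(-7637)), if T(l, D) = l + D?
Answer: -331861330281/15617665 ≈ -21249.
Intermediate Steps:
P(t, d) = 106 + 58*t
T(l, D) = D + l
(-13235 + P(-140, 2)) + (-1496/14315 + T(30, -62)/(-7637)) = (-13235 + (106 + 58*(-140))) + (-1496/14315 + (-62 + 30)/(-7637)) = (-13235 + (106 - 8120)) + (-1496*1/14315 - 32*(-1/7637)) = (-13235 - 8014) + (-1496/14315 + 32/7637) = -21249 - 1566696/15617665 = -331861330281/15617665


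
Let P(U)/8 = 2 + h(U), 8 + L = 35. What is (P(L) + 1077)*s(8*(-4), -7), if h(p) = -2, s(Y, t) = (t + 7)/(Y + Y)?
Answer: 0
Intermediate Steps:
L = 27 (L = -8 + 35 = 27)
s(Y, t) = (7 + t)/(2*Y) (s(Y, t) = (7 + t)/((2*Y)) = (7 + t)*(1/(2*Y)) = (7 + t)/(2*Y))
P(U) = 0 (P(U) = 8*(2 - 2) = 8*0 = 0)
(P(L) + 1077)*s(8*(-4), -7) = (0 + 1077)*((7 - 7)/(2*((8*(-4))))) = 1077*((½)*0/(-32)) = 1077*((½)*(-1/32)*0) = 1077*0 = 0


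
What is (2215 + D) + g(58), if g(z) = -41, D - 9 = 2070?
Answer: 4253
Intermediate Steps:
D = 2079 (D = 9 + 2070 = 2079)
(2215 + D) + g(58) = (2215 + 2079) - 41 = 4294 - 41 = 4253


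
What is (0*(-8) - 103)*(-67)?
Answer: 6901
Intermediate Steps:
(0*(-8) - 103)*(-67) = (0 - 103)*(-67) = -103*(-67) = 6901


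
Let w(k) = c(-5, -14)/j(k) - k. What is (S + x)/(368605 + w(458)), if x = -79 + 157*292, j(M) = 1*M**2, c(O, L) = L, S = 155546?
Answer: 21113900302/38611993647 ≈ 0.54682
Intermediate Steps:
j(M) = M**2
x = 45765 (x = -79 + 45844 = 45765)
w(k) = -k - 14/k**2 (w(k) = -14/k**2 - k = -k - 14/k**2)
(S + x)/(368605 + w(458)) = (155546 + 45765)/(368605 + (-1*458 - 14/458**2)) = 201311/(368605 + (-458 - 14*1/209764)) = 201311/(368605 + (-458 - 7/104882)) = 201311/(368605 - 48035963/104882) = 201311/(38611993647/104882) = 201311*(104882/38611993647) = 21113900302/38611993647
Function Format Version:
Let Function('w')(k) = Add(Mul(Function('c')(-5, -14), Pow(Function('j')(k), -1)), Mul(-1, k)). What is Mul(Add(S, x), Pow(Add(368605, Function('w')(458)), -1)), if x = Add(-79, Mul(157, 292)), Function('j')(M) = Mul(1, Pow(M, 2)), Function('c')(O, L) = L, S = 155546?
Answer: Rational(21113900302, 38611993647) ≈ 0.54682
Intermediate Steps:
Function('j')(M) = Pow(M, 2)
x = 45765 (x = Add(-79, 45844) = 45765)
Function('w')(k) = Add(Mul(-1, k), Mul(-14, Pow(k, -2))) (Function('w')(k) = Add(Mul(-14, Pow(Pow(k, 2), -1)), Mul(-1, k)) = Add(Mul(-14, Pow(k, -2)), Mul(-1, k)) = Add(Mul(-1, k), Mul(-14, Pow(k, -2))))
Mul(Add(S, x), Pow(Add(368605, Function('w')(458)), -1)) = Mul(Add(155546, 45765), Pow(Add(368605, Add(Mul(-1, 458), Mul(-14, Pow(458, -2)))), -1)) = Mul(201311, Pow(Add(368605, Add(-458, Mul(-14, Rational(1, 209764)))), -1)) = Mul(201311, Pow(Add(368605, Add(-458, Rational(-7, 104882))), -1)) = Mul(201311, Pow(Add(368605, Rational(-48035963, 104882)), -1)) = Mul(201311, Pow(Rational(38611993647, 104882), -1)) = Mul(201311, Rational(104882, 38611993647)) = Rational(21113900302, 38611993647)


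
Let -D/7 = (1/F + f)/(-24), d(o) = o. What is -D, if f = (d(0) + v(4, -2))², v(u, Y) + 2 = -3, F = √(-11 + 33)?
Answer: -175/24 - 7*√22/528 ≈ -7.3539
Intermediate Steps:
F = √22 ≈ 4.6904
v(u, Y) = -5 (v(u, Y) = -2 - 3 = -5)
f = 25 (f = (0 - 5)² = (-5)² = 25)
D = 175/24 + 7*√22/528 (D = -7*(1/(√22) + 25)/(-24) = -(-7)*(√22/22 + 25)/24 = -(-7)*(25 + √22/22)/24 = -7*(-25/24 - √22/528) = 175/24 + 7*√22/528 ≈ 7.3539)
-D = -(175/24 + 7*√22/528) = -175/24 - 7*√22/528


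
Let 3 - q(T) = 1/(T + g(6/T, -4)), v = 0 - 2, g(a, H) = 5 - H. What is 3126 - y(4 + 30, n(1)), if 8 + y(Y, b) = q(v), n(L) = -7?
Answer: 21918/7 ≈ 3131.1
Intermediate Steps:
v = -2
q(T) = 3 - 1/(9 + T) (q(T) = 3 - 1/(T + (5 - 1*(-4))) = 3 - 1/(T + (5 + 4)) = 3 - 1/(T + 9) = 3 - 1/(9 + T))
y(Y, b) = -36/7 (y(Y, b) = -8 + (26 + 3*(-2))/(9 - 2) = -8 + (26 - 6)/7 = -8 + (1/7)*20 = -8 + 20/7 = -36/7)
3126 - y(4 + 30, n(1)) = 3126 - 1*(-36/7) = 3126 + 36/7 = 21918/7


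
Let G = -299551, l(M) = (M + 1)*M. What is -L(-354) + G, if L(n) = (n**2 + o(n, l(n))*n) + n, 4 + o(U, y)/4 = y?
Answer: 176516015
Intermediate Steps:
l(M) = M*(1 + M) (l(M) = (1 + M)*M = M*(1 + M))
o(U, y) = -16 + 4*y
L(n) = n + n**2 + n*(-16 + 4*n*(1 + n)) (L(n) = (n**2 + (-16 + 4*(n*(1 + n)))*n) + n = (n**2 + (-16 + 4*n*(1 + n))*n) + n = (n**2 + n*(-16 + 4*n*(1 + n))) + n = n + n**2 + n*(-16 + 4*n*(1 + n)))
-L(-354) + G = -(-354)*(-15 - 354 + 4*(-354)*(1 - 354)) - 299551 = -(-354)*(-15 - 354 + 4*(-354)*(-353)) - 299551 = -(-354)*(-15 - 354 + 499848) - 299551 = -(-354)*499479 - 299551 = -1*(-176815566) - 299551 = 176815566 - 299551 = 176516015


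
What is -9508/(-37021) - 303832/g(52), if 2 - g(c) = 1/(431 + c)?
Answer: -5432854264756/35725265 ≈ -1.5207e+5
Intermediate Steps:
g(c) = 2 - 1/(431 + c)
-9508/(-37021) - 303832/g(52) = -9508/(-37021) - 303832*(431 + 52)/(861 + 2*52) = -9508*(-1/37021) - 303832*483/(861 + 104) = 9508/37021 - 303832/((1/483)*965) = 9508/37021 - 303832/965/483 = 9508/37021 - 303832*483/965 = 9508/37021 - 146750856/965 = -5432854264756/35725265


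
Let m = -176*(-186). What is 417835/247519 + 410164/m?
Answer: 28800407419/2025695496 ≈ 14.218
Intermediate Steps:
m = 32736
417835/247519 + 410164/m = 417835/247519 + 410164/32736 = 417835*(1/247519) + 410164*(1/32736) = 417835/247519 + 102541/8184 = 28800407419/2025695496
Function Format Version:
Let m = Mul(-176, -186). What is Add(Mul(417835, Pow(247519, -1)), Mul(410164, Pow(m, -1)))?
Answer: Rational(28800407419, 2025695496) ≈ 14.218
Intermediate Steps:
m = 32736
Add(Mul(417835, Pow(247519, -1)), Mul(410164, Pow(m, -1))) = Add(Mul(417835, Pow(247519, -1)), Mul(410164, Pow(32736, -1))) = Add(Mul(417835, Rational(1, 247519)), Mul(410164, Rational(1, 32736))) = Add(Rational(417835, 247519), Rational(102541, 8184)) = Rational(28800407419, 2025695496)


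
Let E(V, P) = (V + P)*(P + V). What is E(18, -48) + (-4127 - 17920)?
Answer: -21147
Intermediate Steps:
E(V, P) = (P + V)² (E(V, P) = (P + V)*(P + V) = (P + V)²)
E(18, -48) + (-4127 - 17920) = (-48 + 18)² + (-4127 - 17920) = (-30)² - 22047 = 900 - 22047 = -21147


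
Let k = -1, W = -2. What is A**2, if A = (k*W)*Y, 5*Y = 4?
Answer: 64/25 ≈ 2.5600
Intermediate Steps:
Y = 4/5 (Y = (1/5)*4 = 4/5 ≈ 0.80000)
A = 8/5 (A = -1*(-2)*(4/5) = 2*(4/5) = 8/5 ≈ 1.6000)
A**2 = (8/5)**2 = 64/25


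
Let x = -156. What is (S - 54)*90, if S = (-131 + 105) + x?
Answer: -21240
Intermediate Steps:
S = -182 (S = (-131 + 105) - 156 = -26 - 156 = -182)
(S - 54)*90 = (-182 - 54)*90 = -236*90 = -21240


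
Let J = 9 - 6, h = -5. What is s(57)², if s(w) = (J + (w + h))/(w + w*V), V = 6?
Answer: 3025/159201 ≈ 0.019001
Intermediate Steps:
J = 3
s(w) = (-2 + w)/(7*w) (s(w) = (3 + (w - 5))/(w + w*6) = (3 + (-5 + w))/(w + 6*w) = (-2 + w)/((7*w)) = (-2 + w)*(1/(7*w)) = (-2 + w)/(7*w))
s(57)² = ((⅐)*(-2 + 57)/57)² = ((⅐)*(1/57)*55)² = (55/399)² = 3025/159201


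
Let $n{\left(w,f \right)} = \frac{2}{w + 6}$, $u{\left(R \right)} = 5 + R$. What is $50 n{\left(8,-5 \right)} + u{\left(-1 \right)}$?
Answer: $\frac{78}{7} \approx 11.143$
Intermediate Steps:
$n{\left(w,f \right)} = \frac{2}{6 + w}$
$50 n{\left(8,-5 \right)} + u{\left(-1 \right)} = 50 \frac{2}{6 + 8} + \left(5 - 1\right) = 50 \cdot \frac{2}{14} + 4 = 50 \cdot 2 \cdot \frac{1}{14} + 4 = 50 \cdot \frac{1}{7} + 4 = \frac{50}{7} + 4 = \frac{78}{7}$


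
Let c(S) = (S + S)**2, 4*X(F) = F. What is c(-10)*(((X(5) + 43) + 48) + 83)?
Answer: 70100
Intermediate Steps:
X(F) = F/4
c(S) = 4*S**2 (c(S) = (2*S)**2 = 4*S**2)
c(-10)*(((X(5) + 43) + 48) + 83) = (4*(-10)**2)*((((1/4)*5 + 43) + 48) + 83) = (4*100)*(((5/4 + 43) + 48) + 83) = 400*((177/4 + 48) + 83) = 400*(369/4 + 83) = 400*(701/4) = 70100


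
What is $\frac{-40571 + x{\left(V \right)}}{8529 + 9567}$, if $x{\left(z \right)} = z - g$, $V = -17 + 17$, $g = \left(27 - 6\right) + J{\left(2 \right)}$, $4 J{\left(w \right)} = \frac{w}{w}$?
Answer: $- \frac{54123}{24128} \approx -2.2432$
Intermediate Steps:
$J{\left(w \right)} = \frac{1}{4}$ ($J{\left(w \right)} = \frac{w \frac{1}{w}}{4} = \frac{1}{4} \cdot 1 = \frac{1}{4}$)
$g = \frac{85}{4}$ ($g = \left(27 - 6\right) + \frac{1}{4} = 21 + \frac{1}{4} = \frac{85}{4} \approx 21.25$)
$V = 0$
$x{\left(z \right)} = - \frac{85}{4} + z$ ($x{\left(z \right)} = z - \frac{85}{4} = - \frac{85}{4} + z$)
$\frac{-40571 + x{\left(V \right)}}{8529 + 9567} = \frac{-40571 + \left(- \frac{85}{4} + 0\right)}{8529 + 9567} = \frac{-40571 - \frac{85}{4}}{18096} = \left(- \frac{162369}{4}\right) \frac{1}{18096} = - \frac{54123}{24128}$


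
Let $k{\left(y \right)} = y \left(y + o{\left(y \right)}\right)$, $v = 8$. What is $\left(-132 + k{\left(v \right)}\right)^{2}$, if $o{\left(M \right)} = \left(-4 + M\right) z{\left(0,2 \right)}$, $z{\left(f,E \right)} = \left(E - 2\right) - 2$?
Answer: $17424$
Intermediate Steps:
$z{\left(f,E \right)} = -4 + E$ ($z{\left(f,E \right)} = \left(-2 + E\right) - 2 = -4 + E$)
$o{\left(M \right)} = 8 - 2 M$ ($o{\left(M \right)} = \left(-4 + M\right) \left(-4 + 2\right) = \left(-4 + M\right) \left(-2\right) = 8 - 2 M$)
$k{\left(y \right)} = y \left(8 - y\right)$ ($k{\left(y \right)} = y \left(y - \left(-8 + 2 y\right)\right) = y \left(8 - y\right)$)
$\left(-132 + k{\left(v \right)}\right)^{2} = \left(-132 + 8 \left(8 - 8\right)\right)^{2} = \left(-132 + 8 \cdot 0\right)^{2} = \left(-132 + 0\right)^{2} = \left(-132\right)^{2} = 17424$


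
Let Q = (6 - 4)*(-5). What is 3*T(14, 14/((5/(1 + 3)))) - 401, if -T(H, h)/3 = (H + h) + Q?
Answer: -2689/5 ≈ -537.80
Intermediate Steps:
Q = -10 (Q = 2*(-5) = -10)
T(H, h) = 30 - 3*H - 3*h (T(H, h) = -3*((H + h) - 10) = -3*(-10 + H + h) = 30 - 3*H - 3*h)
3*T(14, 14/((5/(1 + 3)))) - 401 = 3*(30 - 3*14 - 42/(5/(1 + 3))) - 401 = 3*(30 - 42 - 42/(5/4)) - 401 = 3*(30 - 42 - 42/((¼)*5)) - 401 = 3*(30 - 42 - 42/5/4) - 401 = 3*(30 - 42 - 42*4/5) - 401 = 3*(30 - 42 - 3*56/5) - 401 = 3*(30 - 42 - 168/5) - 401 = 3*(-228/5) - 401 = -684/5 - 401 = -2689/5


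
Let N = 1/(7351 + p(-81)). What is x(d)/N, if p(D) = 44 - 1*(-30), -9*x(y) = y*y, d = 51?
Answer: -2145825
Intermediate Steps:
x(y) = -y²/9 (x(y) = -y*y/9 = -y²/9)
p(D) = 74 (p(D) = 44 + 30 = 74)
N = 1/7425 (N = 1/(7351 + 74) = 1/7425 ≈ 0.00013468)
x(d)/N = (-⅑*51²)/(1/7425) = -⅑*2601*7425 = -289*7425 = -2145825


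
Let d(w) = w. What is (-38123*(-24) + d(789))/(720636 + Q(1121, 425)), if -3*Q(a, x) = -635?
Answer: 2747223/2162543 ≈ 1.2704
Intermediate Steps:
Q(a, x) = 635/3 (Q(a, x) = -⅓*(-635) = 635/3)
(-38123*(-24) + d(789))/(720636 + Q(1121, 425)) = (-38123*(-24) + 789)/(720636 + 635/3) = (914952 + 789)/(2162543/3) = 915741*(3/2162543) = 2747223/2162543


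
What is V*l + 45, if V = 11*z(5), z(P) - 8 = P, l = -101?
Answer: -14398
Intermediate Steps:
z(P) = 8 + P
V = 143 (V = 11*(8 + 5) = 11*13 = 143)
V*l + 45 = 143*(-101) + 45 = -14443 + 45 = -14398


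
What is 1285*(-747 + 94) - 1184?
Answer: -840289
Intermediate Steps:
1285*(-747 + 94) - 1184 = 1285*(-653) - 1184 = -839105 - 1184 = -840289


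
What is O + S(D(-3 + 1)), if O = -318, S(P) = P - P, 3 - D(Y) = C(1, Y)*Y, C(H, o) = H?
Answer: -318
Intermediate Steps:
D(Y) = 3 - Y
S(P) = 0
O + S(D(-3 + 1)) = -318 + 0 = -318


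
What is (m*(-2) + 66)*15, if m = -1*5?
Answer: 1140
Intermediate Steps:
m = -5
(m*(-2) + 66)*15 = (-5*(-2) + 66)*15 = (10 + 66)*15 = 76*15 = 1140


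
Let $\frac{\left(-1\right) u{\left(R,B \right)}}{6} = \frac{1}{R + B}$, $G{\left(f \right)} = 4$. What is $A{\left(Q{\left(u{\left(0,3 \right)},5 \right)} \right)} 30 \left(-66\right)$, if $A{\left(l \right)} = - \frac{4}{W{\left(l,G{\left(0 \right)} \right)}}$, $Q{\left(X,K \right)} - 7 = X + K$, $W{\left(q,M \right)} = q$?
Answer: $792$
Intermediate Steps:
$u{\left(R,B \right)} = - \frac{6}{B + R}$ ($u{\left(R,B \right)} = - \frac{6}{R + B} = - \frac{6}{B + R}$)
$Q{\left(X,K \right)} = 7 + K + X$ ($Q{\left(X,K \right)} = 7 + \left(X + K\right) = 7 + \left(K + X\right) = 7 + K + X$)
$A{\left(l \right)} = - \frac{4}{l}$
$A{\left(Q{\left(u{\left(0,3 \right)},5 \right)} \right)} 30 \left(-66\right) = - \frac{4}{7 + 5 - \frac{6}{3 + 0}} \cdot 30 \left(-66\right) = - \frac{4}{7 + 5 - \frac{6}{3}} \cdot 30 \left(-66\right) = - \frac{4}{7 + 5 - 2} \cdot 30 \left(-66\right) = - \frac{4}{10} \cdot 30 \left(-66\right) = \left(-4\right) \frac{1}{10} \cdot 30 \left(-66\right) = \left(- \frac{2}{5}\right) 30 \left(-66\right) = \left(-12\right) \left(-66\right) = 792$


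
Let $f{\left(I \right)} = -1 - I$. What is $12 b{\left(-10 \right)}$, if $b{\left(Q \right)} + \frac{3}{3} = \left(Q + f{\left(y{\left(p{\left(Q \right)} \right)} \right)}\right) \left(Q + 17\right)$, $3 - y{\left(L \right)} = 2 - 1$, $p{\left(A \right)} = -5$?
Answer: $-1104$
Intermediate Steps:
$y{\left(L \right)} = 2$ ($y{\left(L \right)} = 3 - \left(2 - 1\right) = 3 - 1 = 2$)
$b{\left(Q \right)} = -1 + \left(-3 + Q\right) \left(17 + Q\right)$ ($b{\left(Q \right)} = -1 + \left(Q - 3\right) \left(Q + 17\right) = -1 + \left(Q - 3\right) \left(17 + Q\right) = -1 + \left(-3 + Q\right) \left(17 + Q\right)$)
$12 b{\left(-10 \right)} = 12 \left(-52 + \left(-10\right)^{2} + 14 \left(-10\right)\right) = 12 \left(-52 + 100 - 140\right) = 12 \left(-92\right) = -1104$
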